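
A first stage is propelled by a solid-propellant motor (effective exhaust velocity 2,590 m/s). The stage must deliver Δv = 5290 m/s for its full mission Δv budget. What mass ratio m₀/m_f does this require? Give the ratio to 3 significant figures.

mass ratio ≈ 7.71

m₀/m_f = exp(Δv / v_e) = exp(5290 / 2590.0) = exp(2.0425) = 7.7096.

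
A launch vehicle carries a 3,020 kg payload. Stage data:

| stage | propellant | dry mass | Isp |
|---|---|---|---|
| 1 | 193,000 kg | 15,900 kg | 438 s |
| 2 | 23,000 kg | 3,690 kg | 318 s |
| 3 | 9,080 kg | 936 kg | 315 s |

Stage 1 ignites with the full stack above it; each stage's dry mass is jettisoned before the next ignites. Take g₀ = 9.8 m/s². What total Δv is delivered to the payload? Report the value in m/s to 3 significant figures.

Ignition mass of stage 1 = 193,000+15,900 + 23,000+3,690 + 9,080+936 + 3,020 = 248,626 kg.
Stage 1: m₀ = 248,626 kg, m_f = 248,626 − 193,000 = 55,626 kg; Δv = 438×9.8×ln(4.47) = 4292.4×1.4973 ≈ 6427 m/s.
Stage 2: m₀ = 39,726 kg, m_f = 39,726 − 23,000 = 16,726 kg; Δv = 318×9.8×ln(2.375) = 3116.4×0.8650 ≈ 2696 m/s.
Stage 3: m₀ = 13,036 kg, m_f = 13,036 − 9,080 = 3,956 kg; Δv = 315×9.8×ln(3.295) = 3087.0×1.1925 ≈ 3681 m/s.
Total Δv = 6427 + 2696 + 3681 = 12804 m/s.

Δv ≈ 12800 m/s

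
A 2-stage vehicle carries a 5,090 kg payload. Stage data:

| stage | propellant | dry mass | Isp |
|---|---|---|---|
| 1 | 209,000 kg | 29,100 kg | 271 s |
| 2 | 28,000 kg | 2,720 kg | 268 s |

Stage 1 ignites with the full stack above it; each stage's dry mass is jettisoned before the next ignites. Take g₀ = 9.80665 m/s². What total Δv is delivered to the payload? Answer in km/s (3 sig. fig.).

Δv ≈ 7.83 km/s

Ignition mass of stage 1 = 209,000+29,100 + 28,000+2,720 + 5,090 = 273,910 kg.
Stage 1: m₀ = 273,910 kg, m_f = 273,910 − 209,000 = 64,910 kg; Δv = 271×9.80665×ln(4.22) = 2657.6×1.4398 ≈ 3826 m/s.
Stage 2: m₀ = 35,810 kg, m_f = 35,810 − 28,000 = 7,810 kg; Δv = 268×9.80665×ln(4.585) = 2628.2×1.5228 ≈ 4002 m/s.
Total Δv = 3826 + 4002 = 7828 m/s.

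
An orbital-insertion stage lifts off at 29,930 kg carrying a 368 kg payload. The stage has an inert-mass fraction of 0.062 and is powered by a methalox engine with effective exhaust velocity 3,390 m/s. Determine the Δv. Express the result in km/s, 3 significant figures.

Stage wet mass = m₀ − payload = 29,930 − 368 = 29,562 kg.
Stage dry mass = ε × stage wet mass = 0.062 × 29,562 = 1,832.84 kg.
Burnout mass m_f = stage dry + payload = 1,832.84 + 368 = 2,200.84 kg.
Using Δv = v_e ln(m₀/m_f): Δv = v_e · ln(29,930/2,200.84) = 3390.0 × ln(13.6) = 3390.0 × 2.6100 ≈ 8848 m/s.

Δv ≈ 8.85 km/s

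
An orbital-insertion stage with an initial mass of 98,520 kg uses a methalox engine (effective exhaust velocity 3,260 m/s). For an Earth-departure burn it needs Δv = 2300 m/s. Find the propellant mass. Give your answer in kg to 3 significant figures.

m₀/m_f = exp(Δv / v_e) = exp(2300 / 3260.0) = exp(0.7055) = 2.0249.
m_f = 98,520 / 2.0249 = 48,654.3 kg, so propellant = m₀ − m_f = 98,520 − 48,654.3 = 49,865.7 kg.

propellant mass ≈ 49900 kg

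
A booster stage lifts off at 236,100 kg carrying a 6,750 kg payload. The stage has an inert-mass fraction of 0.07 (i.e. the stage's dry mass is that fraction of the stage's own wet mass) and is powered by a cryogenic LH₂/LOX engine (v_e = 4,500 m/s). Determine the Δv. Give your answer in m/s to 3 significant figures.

Δv ≈ 10500 m/s

Stage wet mass = m₀ − payload = 236,100 − 6,750 = 229,350 kg.
Stage dry mass = ε × stage wet mass = 0.07 × 229,350 = 16,054.5 kg.
Burnout mass m_f = stage dry + payload = 16,054.5 + 6,750 = 22,804.5 kg.
Δv = v_e · ln(236,100/22,804.5) = 4500.0 × ln(10.35) = 4500.0 × 2.3373 ≈ 10518 m/s.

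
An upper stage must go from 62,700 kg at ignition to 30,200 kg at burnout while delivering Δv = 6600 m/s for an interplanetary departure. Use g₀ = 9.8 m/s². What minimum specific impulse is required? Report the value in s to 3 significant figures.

ln(m₀/m_f) = ln(62700/30200) = ln(2.076) = 0.7305.
v_e = Δv / ln(m₀/m_f) = 6600 / 0.7305 = 9034.7 m/s.
Isp = v_e / g₀ = 9034.7 / 9.8 = 921.9 s.

Isp ≈ 922 s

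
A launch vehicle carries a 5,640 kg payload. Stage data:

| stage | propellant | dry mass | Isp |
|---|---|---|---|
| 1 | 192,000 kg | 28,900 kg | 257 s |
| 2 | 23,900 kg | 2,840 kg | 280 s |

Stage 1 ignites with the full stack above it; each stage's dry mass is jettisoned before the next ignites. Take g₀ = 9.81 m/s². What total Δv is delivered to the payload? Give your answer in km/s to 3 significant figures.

Δv ≈ 7.26 km/s

Ignition mass of stage 1 = 192,000+28,900 + 23,900+2,840 + 5,640 = 253,280 kg.
Stage 1: m₀ = 253,280 kg, m_f = 253,280 − 192,000 = 61,280 kg; Δv = 257×9.81×ln(4.133) = 2521.2×1.4190 ≈ 3578 m/s.
Stage 2: m₀ = 32,380 kg, m_f = 32,380 − 23,900 = 8,480 kg; Δv = 280×9.81×ln(3.818) = 2746.8×1.3398 ≈ 3680 m/s.
Total Δv = 3578 + 3680 = 7258 m/s.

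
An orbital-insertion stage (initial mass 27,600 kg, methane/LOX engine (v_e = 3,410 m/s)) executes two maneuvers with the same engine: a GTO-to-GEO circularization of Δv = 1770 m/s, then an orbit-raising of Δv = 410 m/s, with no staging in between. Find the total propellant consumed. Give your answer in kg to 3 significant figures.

After the first burn: m = 27600 × exp(−1770/3410.0) = 27600 × 0.59508 = 16,424.2 kg.
After the second burn: m = 16,424.2 × exp(−410/3410.0) = 16,424.2 × 0.88671 = 14,563.5 kg.
Total propellant = m₀ − m_final = 27600 − 14,563.5 = 13,036.5 kg.

total propellant consumed ≈ 13000 kg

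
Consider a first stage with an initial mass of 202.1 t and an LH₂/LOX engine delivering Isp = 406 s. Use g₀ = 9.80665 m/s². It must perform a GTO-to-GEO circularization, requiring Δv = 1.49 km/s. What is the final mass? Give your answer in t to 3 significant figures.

v_e = Isp · g₀ = 406 × 9.80665 = 3981.5 m/s.
m₀/m_f = exp(Δv / v_e) = exp(1490 / 3981.5) = exp(0.3742) = 1.4539.
m_f = m₀ / 1.4539 = 202.1 / 1.4539 = 139.005 t.

final mass ≈ 139 t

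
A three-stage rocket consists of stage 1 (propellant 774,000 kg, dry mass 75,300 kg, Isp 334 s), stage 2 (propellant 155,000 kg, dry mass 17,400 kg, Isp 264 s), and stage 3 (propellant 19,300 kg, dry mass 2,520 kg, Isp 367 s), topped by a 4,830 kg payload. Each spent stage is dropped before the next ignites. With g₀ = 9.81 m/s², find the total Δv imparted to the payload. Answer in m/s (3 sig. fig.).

Δv ≈ 12900 m/s

Ignition mass of stage 1 = 774,000+75,300 + 155,000+17,400 + 19,300+2,520 + 4,830 = 1,048,350 kg.
Stage 1: m₀ = 1,048,350 kg, m_f = 1,048,350 − 774,000 = 274,350 kg; Δv = 334×9.81×ln(3.821) = 3276.5×1.3406 ≈ 4392 m/s.
Stage 2: m₀ = 199,050 kg, m_f = 199,050 − 155,000 = 44,050 kg; Δv = 264×9.81×ln(4.519) = 2589.8×1.5082 ≈ 3906 m/s.
Stage 3: m₀ = 26,650 kg, m_f = 26,650 − 19,300 = 7,350 kg; Δv = 367×9.81×ln(3.626) = 3600.3×1.2881 ≈ 4637 m/s.
Total Δv = 4392 + 3906 + 4637 = 12935 m/s.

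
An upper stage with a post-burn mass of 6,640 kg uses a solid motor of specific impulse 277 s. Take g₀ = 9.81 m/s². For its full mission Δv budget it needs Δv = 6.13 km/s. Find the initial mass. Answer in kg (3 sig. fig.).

v_e = Isp · g₀ = 277 × 9.81 = 2717.4 m/s.
Rocket equation: m₀/m_f = exp(Δv / v_e) = exp(6130 / 2717.4) = exp(2.2559) = 9.5435.
m₀ = m_f × 9.5435 = 6,640 × 9.5435 = 63,368.8 kg.

initial mass ≈ 63400 kg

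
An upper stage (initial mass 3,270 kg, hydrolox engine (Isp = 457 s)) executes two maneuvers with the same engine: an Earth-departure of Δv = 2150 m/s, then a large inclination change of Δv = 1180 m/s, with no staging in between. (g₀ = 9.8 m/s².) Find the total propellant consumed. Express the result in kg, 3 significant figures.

total propellant consumed ≈ 1720 kg

v_e = Isp · g₀ = 457 × 9.8 = 4478.6 m/s.
After the first burn: m = 3270 × exp(−2150/4478.6) = 3270 × 0.61875 = 2,023.31 kg.
After the second burn: m = 2,023.31 × exp(−1180/4478.6) = 2,023.31 × 0.76838 = 1,554.67 kg.
Total propellant = m₀ − m_final = 3270 − 1,554.67 = 1,715.33 kg.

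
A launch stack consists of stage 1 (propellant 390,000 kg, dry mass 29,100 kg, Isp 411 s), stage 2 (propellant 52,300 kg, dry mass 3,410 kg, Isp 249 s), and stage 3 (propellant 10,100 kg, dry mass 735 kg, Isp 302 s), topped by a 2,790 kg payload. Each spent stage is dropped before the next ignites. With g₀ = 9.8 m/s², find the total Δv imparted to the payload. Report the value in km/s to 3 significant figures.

Δv ≈ 13.9 km/s

Ignition mass of stage 1 = 390,000+29,100 + 52,300+3,410 + 10,100+735 + 2,790 = 488,435 kg.
Stage 1: m₀ = 488,435 kg, m_f = 488,435 − 390,000 = 98,435 kg; Δv = 411×9.8×ln(4.962) = 4027.8×1.6018 ≈ 6452 m/s.
Stage 2: m₀ = 69,335 kg, m_f = 69,335 − 52,300 = 17,035 kg; Δv = 249×9.8×ln(4.07) = 2440.2×1.4037 ≈ 3425 m/s.
Stage 3: m₀ = 13,625 kg, m_f = 13,625 − 10,100 = 3,525 kg; Δv = 302×9.8×ln(3.865) = 2959.6×1.3520 ≈ 4001 m/s.
Total Δv = 6452 + 3425 + 4001 = 13878 m/s.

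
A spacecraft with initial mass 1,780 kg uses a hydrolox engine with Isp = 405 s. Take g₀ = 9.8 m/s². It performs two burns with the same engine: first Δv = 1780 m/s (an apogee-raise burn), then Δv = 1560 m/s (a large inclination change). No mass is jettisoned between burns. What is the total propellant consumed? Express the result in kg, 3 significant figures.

total propellant consumed ≈ 1010 kg

v_e = Isp · g₀ = 405 × 9.8 = 3969.0 m/s.
After the first burn: m = 1780 × exp(−1780/3969.0) = 1780 × 0.63860 = 1,136.71 kg.
After the second burn: m = 1,136.71 × exp(−1560/3969.0) = 1,136.71 × 0.67500 = 767.279 kg.
Total propellant = m₀ − m_final = 1780 − 767.279 = 1,012.721 kg.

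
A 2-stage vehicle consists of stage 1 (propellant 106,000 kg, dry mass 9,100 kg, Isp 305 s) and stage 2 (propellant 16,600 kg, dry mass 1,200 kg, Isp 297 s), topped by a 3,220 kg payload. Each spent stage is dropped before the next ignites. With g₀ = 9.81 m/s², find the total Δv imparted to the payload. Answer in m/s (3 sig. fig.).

Δv ≈ 9060 m/s

Ignition mass of stage 1 = 106,000+9,100 + 16,600+1,200 + 3,220 = 136,120 kg.
Stage 1: m₀ = 136,120 kg, m_f = 136,120 − 106,000 = 30,120 kg; Δv = 305×9.81×ln(4.519) = 2992.1×1.5083 ≈ 4513 m/s.
Stage 2: m₀ = 21,020 kg, m_f = 21,020 − 16,600 = 4,420 kg; Δv = 297×9.81×ln(4.756) = 2913.6×1.5593 ≈ 4543 m/s.
Total Δv = 4513 + 4543 = 9056 m/s.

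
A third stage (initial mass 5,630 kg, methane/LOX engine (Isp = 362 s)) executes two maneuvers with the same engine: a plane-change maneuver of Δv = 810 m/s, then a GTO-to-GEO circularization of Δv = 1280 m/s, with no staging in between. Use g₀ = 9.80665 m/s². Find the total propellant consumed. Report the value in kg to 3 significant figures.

v_e = Isp · g₀ = 362 × 9.80665 = 3550.0 m/s.
After the first burn: m = 5630 × exp(−810/3550.0) = 5630 × 0.79599 = 4,481.42 kg.
After the second burn: m = 4,481.42 × exp(−1280/3550.0) = 4,481.42 × 0.69728 = 3,124.8 kg.
Total propellant = m₀ − m_final = 5630 − 3,124.8 = 2,505.2 kg.

total propellant consumed ≈ 2510 kg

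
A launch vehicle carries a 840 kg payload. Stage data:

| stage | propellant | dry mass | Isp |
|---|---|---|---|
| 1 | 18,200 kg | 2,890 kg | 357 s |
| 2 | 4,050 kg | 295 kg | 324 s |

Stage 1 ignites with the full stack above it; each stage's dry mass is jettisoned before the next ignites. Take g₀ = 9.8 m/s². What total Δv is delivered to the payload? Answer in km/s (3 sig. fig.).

Δv ≈ 8.95 km/s

Ignition mass of stage 1 = 18,200+2,890 + 4,050+295 + 840 = 26,275 kg.
Stage 1: m₀ = 26,275 kg, m_f = 26,275 − 18,200 = 8,075 kg; Δv = 357×9.8×ln(3.254) = 3498.6×1.1798 ≈ 4128 m/s.
Stage 2: m₀ = 5,185 kg, m_f = 5,185 − 4,050 = 1,135 kg; Δv = 324×9.8×ln(4.568) = 3175.2×1.5191 ≈ 4824 m/s.
Total Δv = 4128 + 4824 = 8952 m/s.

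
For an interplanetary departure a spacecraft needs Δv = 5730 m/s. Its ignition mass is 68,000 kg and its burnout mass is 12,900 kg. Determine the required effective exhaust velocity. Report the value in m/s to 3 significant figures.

v_e ≈ 3450 m/s

ln(m₀/m_f) = ln(68000/12900) = ln(5.271) = 1.6623.
Rocket equation: v_e = Δv / ln(m₀/m_f) = 5730 / 1.6623 = 3447.1 m/s.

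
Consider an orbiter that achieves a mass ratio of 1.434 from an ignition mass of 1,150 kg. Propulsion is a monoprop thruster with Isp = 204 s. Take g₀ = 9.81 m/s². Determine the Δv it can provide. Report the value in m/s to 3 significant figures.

Δv ≈ 721 m/s

v_e = Isp · g₀ = 204 × 9.81 = 2001.2 m/s.
By the Tsiolkovsky rocket equation, Δv = v_e · ln(1.434) = 2001.2 × 0.3605 ≈ 721.4 m/s.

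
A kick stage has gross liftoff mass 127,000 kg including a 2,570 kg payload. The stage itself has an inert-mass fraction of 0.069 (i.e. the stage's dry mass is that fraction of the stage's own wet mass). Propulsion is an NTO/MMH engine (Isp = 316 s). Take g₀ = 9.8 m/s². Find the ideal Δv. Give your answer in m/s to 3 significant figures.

Δv ≈ 7530 m/s

Stage wet mass = m₀ − payload = 127,000 − 2,570 = 124,430 kg.
Stage dry mass = ε × stage wet mass = 0.069 × 124,430 = 8,585.67 kg.
Burnout mass m_f = stage dry + payload = 8,585.67 + 2,570 = 11,155.67 kg.
v_e = Isp · g₀ = 316 × 9.8 = 3096.8 m/s.
From the ideal rocket equation, Δv = v_e · ln(127,000/11,155.67) = 3096.8 × ln(11.38) = 3096.8 × 2.4322 ≈ 7532 m/s.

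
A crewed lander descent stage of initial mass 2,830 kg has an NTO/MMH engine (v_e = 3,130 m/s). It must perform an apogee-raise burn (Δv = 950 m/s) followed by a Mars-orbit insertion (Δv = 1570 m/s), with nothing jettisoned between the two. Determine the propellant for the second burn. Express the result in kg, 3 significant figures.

After the first burn: m = 2830 × exp(−950/3130.0) = 2830 × 0.73822 = 2,089.16 kg.
After the second burn: m = 2,089.16 × exp(−1570/3130.0) = 2,089.16 × 0.60556 = 1,265.11 kg.
Second-burn propellant = 2,089.16 − 1,265.11 = 824.05 kg.

propellant for the second burn ≈ 824 kg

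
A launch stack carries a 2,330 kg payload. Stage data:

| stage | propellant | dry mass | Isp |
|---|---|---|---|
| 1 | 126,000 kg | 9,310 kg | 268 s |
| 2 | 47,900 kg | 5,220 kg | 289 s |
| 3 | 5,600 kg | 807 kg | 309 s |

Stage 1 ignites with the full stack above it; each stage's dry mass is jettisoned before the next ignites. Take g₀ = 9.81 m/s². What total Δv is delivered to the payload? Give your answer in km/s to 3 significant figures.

Ignition mass of stage 1 = 126,000+9,310 + 47,900+5,220 + 5,600+807 + 2,330 = 197,167 kg.
Stage 1: m₀ = 197,167 kg, m_f = 197,167 − 126,000 = 71,167 kg; Δv = 268×9.81×ln(2.77) = 2629.1×1.0190 ≈ 2679 m/s.
Stage 2: m₀ = 61,857 kg, m_f = 61,857 − 47,900 = 13,957 kg; Δv = 289×9.81×ln(4.432) = 2835.1×1.4888 ≈ 4221 m/s.
Stage 3: m₀ = 8,737 kg, m_f = 8,737 − 5,600 = 3,137 kg; Δv = 309×9.81×ln(2.785) = 3031.3×1.0243 ≈ 3105 m/s.
Total Δv = 2679 + 4221 + 3105 = 10005 m/s.

Δv ≈ 10.0 km/s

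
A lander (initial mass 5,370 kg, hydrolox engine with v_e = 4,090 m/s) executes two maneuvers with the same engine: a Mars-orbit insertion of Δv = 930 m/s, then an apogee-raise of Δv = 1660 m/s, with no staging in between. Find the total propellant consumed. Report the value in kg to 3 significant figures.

After the first burn: m = 5370 × exp(−930/4090.0) = 5370 × 0.79661 = 4,277.8 kg.
After the second burn: m = 4,277.8 × exp(−1660/4090.0) = 4,277.8 × 0.66640 = 2,850.73 kg.
Total propellant = m₀ − m_final = 5370 − 2,850.73 = 2,519.27 kg.

total propellant consumed ≈ 2520 kg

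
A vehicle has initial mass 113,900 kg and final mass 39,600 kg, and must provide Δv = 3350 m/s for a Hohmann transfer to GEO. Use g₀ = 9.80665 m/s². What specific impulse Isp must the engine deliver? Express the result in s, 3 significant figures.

Isp ≈ 323 s

ln(m₀/m_f) = ln(113900/39600) = ln(2.876) = 1.0565.
v_e = Δv / ln(m₀/m_f) = 3350 / 1.0565 = 3170.9 m/s.
Isp = v_e / g₀ = 3170.9 / 9.80665 = 323.3 s.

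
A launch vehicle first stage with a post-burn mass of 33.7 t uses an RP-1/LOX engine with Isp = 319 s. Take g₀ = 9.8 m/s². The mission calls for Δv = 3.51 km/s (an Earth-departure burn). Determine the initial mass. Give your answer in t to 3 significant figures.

initial mass ≈ 104 t

v_e = Isp · g₀ = 319 × 9.8 = 3126.2 m/s.
By the Tsiolkovsky rocket equation, m₀/m_f = exp(Δv / v_e) = exp(3510 / 3126.2) = exp(1.1228) = 3.0734.
m₀ = m_f × 3.0734 = 33.7 × 3.0734 = 103.574 t.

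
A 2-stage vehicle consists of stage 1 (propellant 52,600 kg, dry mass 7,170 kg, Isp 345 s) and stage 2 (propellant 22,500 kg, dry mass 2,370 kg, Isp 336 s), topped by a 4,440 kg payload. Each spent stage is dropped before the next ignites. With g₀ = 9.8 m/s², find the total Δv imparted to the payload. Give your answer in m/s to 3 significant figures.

Ignition mass of stage 1 = 52,600+7,170 + 22,500+2,370 + 4,440 = 89,080 kg.
Stage 1: m₀ = 89,080 kg, m_f = 89,080 − 52,600 = 36,480 kg; Δv = 345×9.8×ln(2.442) = 3381.0×0.8928 ≈ 3018 m/s.
Stage 2: m₀ = 29,310 kg, m_f = 29,310 − 22,500 = 6,810 kg; Δv = 336×9.8×ln(4.304) = 3292.8×1.4595 ≈ 4806 m/s.
Total Δv = 3018 + 4806 = 7824 m/s.

Δv ≈ 7820 m/s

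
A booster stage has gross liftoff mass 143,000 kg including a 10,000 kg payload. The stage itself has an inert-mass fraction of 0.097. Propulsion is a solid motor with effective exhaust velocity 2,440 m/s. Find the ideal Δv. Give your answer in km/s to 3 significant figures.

Stage wet mass = m₀ − payload = 143,000 − 10,000 = 133,000 kg.
Stage dry mass = ε × stage wet mass = 0.097 × 133,000 = 12,901 kg.
Burnout mass m_f = stage dry + payload = 12,901 + 10,000 = 22,901 kg.
Using Δv = v_e ln(m₀/m_f): Δv = v_e · ln(143,000/22,901) = 2440.0 × ln(6.244) = 2440.0 × 1.8317 ≈ 4469 m/s.

Δv ≈ 4.47 km/s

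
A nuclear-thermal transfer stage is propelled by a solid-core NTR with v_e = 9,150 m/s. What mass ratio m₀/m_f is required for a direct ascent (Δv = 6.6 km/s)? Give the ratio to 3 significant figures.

mass ratio ≈ 2.06

By the Tsiolkovsky rocket equation, m₀/m_f = exp(Δv / v_e) = exp(6600 / 9150.0) = exp(0.7213) = 2.0571.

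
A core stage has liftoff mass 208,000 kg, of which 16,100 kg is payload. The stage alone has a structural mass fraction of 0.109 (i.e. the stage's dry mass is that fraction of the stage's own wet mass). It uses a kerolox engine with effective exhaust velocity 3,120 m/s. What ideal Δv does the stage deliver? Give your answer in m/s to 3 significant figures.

Stage wet mass = m₀ − payload = 208,000 − 16,100 = 191,900 kg.
Stage dry mass = ε × stage wet mass = 0.109 × 191,900 = 20,917.1 kg.
Burnout mass m_f = stage dry + payload = 20,917.1 + 16,100 = 37,017.1 kg.
Using Δv = v_e ln(m₀/m_f): Δv = v_e · ln(208,000/37,017.1) = 3120.0 × ln(5.619) = 3120.0 × 1.7262 ≈ 5386 m/s.

Δv ≈ 5390 m/s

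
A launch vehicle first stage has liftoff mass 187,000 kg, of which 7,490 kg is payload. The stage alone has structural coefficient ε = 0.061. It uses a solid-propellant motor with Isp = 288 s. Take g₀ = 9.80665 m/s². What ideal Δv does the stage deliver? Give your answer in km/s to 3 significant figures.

Stage wet mass = m₀ − payload = 187,000 − 7,490 = 179,510 kg.
Stage dry mass = ε × stage wet mass = 0.061 × 179,510 = 10,950.1 kg.
Burnout mass m_f = stage dry + payload = 10,950.1 + 7,490 = 18,440.1 kg.
v_e = Isp · g₀ = 288 × 9.80665 = 2824.3 m/s.
From the ideal rocket equation, Δv = v_e · ln(187,000/18,440.1) = 2824.3 × ln(10.14) = 2824.3 × 2.3166 ≈ 6543 m/s.

Δv ≈ 6.54 km/s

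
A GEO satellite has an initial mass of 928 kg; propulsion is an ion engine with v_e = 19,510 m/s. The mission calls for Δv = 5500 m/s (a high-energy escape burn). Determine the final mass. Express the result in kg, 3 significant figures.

final mass ≈ 700 kg

m₀/m_f = exp(Δv / v_e) = exp(5500 / 19510.0) = exp(0.2819) = 1.3257.
m_f = m₀ / 1.3257 = 928 / 1.3257 = 700.008 kg.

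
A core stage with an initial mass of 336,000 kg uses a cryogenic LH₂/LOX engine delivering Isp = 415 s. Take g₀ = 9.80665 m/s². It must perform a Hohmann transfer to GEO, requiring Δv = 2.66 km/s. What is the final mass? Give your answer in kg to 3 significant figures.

final mass ≈ 175000 kg

v_e = Isp · g₀ = 415 × 9.80665 = 4069.8 m/s.
From the ideal rocket equation, m₀/m_f = exp(Δv / v_e) = exp(2660 / 4069.8) = exp(0.6536) = 1.9225.
m_f = m₀ / 1.9225 = 336,000 / 1.9225 = 174,772 kg.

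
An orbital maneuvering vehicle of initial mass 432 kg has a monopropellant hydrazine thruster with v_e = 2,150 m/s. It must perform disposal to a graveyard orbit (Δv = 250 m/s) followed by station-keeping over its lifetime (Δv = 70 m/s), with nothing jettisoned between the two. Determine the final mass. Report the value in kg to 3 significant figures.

final mass ≈ 372 kg

After the first burn: m = 432 × exp(−250/2150.0) = 432 × 0.89023 = 384.579 kg.
After the second burn: m = 384.579 × exp(−70/2150.0) = 384.579 × 0.96797 = 372.261 kg.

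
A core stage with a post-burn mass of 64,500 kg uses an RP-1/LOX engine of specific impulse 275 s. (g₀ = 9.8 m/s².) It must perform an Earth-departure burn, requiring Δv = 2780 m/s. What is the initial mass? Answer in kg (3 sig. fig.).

initial mass ≈ 181000 kg

v_e = Isp · g₀ = 275 × 9.8 = 2695.0 m/s.
m₀/m_f = exp(Δv / v_e) = exp(2780 / 2695.0) = exp(1.0315) = 2.8054.
m₀ = m_f × 2.8054 = 64,500 × 2.8054 = 180,948 kg.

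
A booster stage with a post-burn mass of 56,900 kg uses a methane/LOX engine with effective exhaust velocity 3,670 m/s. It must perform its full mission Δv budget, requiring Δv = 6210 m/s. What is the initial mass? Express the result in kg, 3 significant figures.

From the ideal rocket equation, m₀/m_f = exp(Δv / v_e) = exp(6210 / 3670.0) = exp(1.6921) = 5.4309.
m₀ = m_f × 5.4309 = 56,900 × 5.4309 = 309,018 kg.

initial mass ≈ 309000 kg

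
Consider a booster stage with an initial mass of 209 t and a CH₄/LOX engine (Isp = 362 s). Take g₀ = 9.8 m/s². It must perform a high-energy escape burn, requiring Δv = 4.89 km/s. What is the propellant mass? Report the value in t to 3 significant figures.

v_e = Isp · g₀ = 362 × 9.8 = 3547.6 m/s.
From the ideal rocket equation, m₀/m_f = exp(Δv / v_e) = exp(4890 / 3547.6) = exp(1.3784) = 3.9685.
m_f = 209 / 3.9685 = 52.6647 t, so propellant = m₀ − m_f = 209 − 52.6647 = 156.3353 t.

propellant mass ≈ 156 t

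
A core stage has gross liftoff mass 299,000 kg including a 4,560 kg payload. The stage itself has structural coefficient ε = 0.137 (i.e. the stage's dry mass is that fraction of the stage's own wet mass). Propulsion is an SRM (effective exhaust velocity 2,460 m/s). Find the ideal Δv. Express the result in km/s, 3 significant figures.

Δv ≈ 4.66 km/s

Stage wet mass = m₀ − payload = 299,000 − 4,560 = 294,440 kg.
Stage dry mass = ε × stage wet mass = 0.137 × 294,440 = 40,338.3 kg.
Burnout mass m_f = stage dry + payload = 40,338.3 + 4,560 = 44,898.3 kg.
From the ideal rocket equation, Δv = v_e · ln(299,000/44,898.3) = 2460.0 × ln(6.659) = 2460.0 × 1.8960 ≈ 4664 m/s.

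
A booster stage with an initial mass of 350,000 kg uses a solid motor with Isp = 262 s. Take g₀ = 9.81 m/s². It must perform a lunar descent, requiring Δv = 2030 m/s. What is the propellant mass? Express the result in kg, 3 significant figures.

v_e = Isp · g₀ = 262 × 9.81 = 2570.2 m/s.
Using Δv = v_e ln(m₀/m_f): m₀/m_f = exp(Δv / v_e) = exp(2030 / 2570.2) = exp(0.7898) = 2.2030.
m_f = 350,000 / 2.2030 = 158,874 kg, so propellant = m₀ − m_f = 350,000 − 158,874 = 191,126 kg.

propellant mass ≈ 191000 kg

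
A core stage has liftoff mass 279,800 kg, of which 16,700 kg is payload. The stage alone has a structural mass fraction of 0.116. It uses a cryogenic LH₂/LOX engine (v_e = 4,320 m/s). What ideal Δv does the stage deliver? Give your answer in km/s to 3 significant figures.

Stage wet mass = m₀ − payload = 279,800 − 16,700 = 263,100 kg.
Stage dry mass = ε × stage wet mass = 0.116 × 263,100 = 30,519.6 kg.
Burnout mass m_f = stage dry + payload = 30,519.6 + 16,700 = 47,219.6 kg.
From the ideal rocket equation, Δv = v_e · ln(279,800/47,219.6) = 4320.0 × ln(5.926) = 4320.0 × 1.7793 ≈ 7686 m/s.

Δv ≈ 7.69 km/s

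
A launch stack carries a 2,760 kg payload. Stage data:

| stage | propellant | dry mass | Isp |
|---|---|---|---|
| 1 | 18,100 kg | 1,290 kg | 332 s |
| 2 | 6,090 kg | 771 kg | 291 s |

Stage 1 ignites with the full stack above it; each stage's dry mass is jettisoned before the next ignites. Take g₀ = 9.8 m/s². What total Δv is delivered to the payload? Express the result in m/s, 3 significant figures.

Ignition mass of stage 1 = 18,100+1,290 + 6,090+771 + 2,760 = 29,011 kg.
Stage 1: m₀ = 29,011 kg, m_f = 29,011 − 18,100 = 10,911 kg; Δv = 332×9.8×ln(2.659) = 3253.6×0.9779 ≈ 3182 m/s.
Stage 2: m₀ = 9,621 kg, m_f = 9,621 − 6,090 = 3,531 kg; Δv = 291×9.8×ln(2.725) = 2851.8×1.0024 ≈ 2859 m/s.
Total Δv = 3182 + 2859 = 6041 m/s.

Δv ≈ 6040 m/s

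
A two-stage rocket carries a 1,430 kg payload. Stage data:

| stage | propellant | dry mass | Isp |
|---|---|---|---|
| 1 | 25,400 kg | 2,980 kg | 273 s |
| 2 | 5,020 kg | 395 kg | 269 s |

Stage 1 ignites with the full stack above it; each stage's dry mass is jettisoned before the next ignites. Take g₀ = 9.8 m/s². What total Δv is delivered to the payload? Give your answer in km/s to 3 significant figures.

Ignition mass of stage 1 = 25,400+2,980 + 5,020+395 + 1,430 = 35,225 kg.
Stage 1: m₀ = 35,225 kg, m_f = 35,225 − 25,400 = 9,825 kg; Δv = 273×9.8×ln(3.585) = 2675.4×1.2768 ≈ 3416 m/s.
Stage 2: m₀ = 6,845 kg, m_f = 6,845 − 5,020 = 1,825 kg; Δv = 269×9.8×ln(3.751) = 2636.2×1.3219 ≈ 3485 m/s.
Total Δv = 3416 + 3485 = 6901 m/s.

Δv ≈ 6.90 km/s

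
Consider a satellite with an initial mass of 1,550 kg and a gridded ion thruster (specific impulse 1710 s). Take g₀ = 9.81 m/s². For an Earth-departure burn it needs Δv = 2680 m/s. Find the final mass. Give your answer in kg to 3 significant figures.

final mass ≈ 1320 kg

v_e = Isp · g₀ = 1710 × 9.81 = 16775.1 m/s.
m₀/m_f = exp(Δv / v_e) = exp(2680 / 16775.1) = exp(0.1598) = 1.1732.
m_f = m₀ / 1.1732 = 1,550 / 1.1732 = 1,321.17 kg.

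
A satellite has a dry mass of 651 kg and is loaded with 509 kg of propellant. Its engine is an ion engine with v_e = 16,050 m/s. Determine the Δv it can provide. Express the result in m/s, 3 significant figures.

m₀ = m_dry + m_prop = 651 + 509 = 1,160 kg.
Using Δv = v_e ln(m₀/m_f): Δv = v_e · ln(m₀/m_f) = 16050.0 × ln(1.782) = 16050.0 × 0.5777 ≈ 9271.5 m/s.

Δv ≈ 9270 m/s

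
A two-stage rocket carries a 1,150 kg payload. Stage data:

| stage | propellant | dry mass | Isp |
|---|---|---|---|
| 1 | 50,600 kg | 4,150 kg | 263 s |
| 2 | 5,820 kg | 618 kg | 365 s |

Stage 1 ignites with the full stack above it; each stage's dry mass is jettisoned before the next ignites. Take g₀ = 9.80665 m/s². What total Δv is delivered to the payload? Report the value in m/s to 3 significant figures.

Ignition mass of stage 1 = 50,600+4,150 + 5,820+618 + 1,150 = 62,338 kg.
Stage 1: m₀ = 62,338 kg, m_f = 62,338 − 50,600 = 11,738 kg; Δv = 263×9.80665×ln(5.311) = 2579.1×1.6697 ≈ 4307 m/s.
Stage 2: m₀ = 7,588 kg, m_f = 7,588 − 5,820 = 1,768 kg; Δv = 365×9.80665×ln(4.292) = 3579.4×1.4567 ≈ 5214 m/s.
Total Δv = 4307 + 5214 = 9521 m/s.

Δv ≈ 9520 m/s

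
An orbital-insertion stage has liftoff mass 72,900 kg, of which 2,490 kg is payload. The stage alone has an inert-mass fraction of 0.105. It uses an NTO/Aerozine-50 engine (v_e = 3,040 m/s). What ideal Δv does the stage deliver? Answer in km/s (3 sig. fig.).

Δv ≈ 6.07 km/s

Stage wet mass = m₀ − payload = 72,900 − 2,490 = 70,410 kg.
Stage dry mass = ε × stage wet mass = 0.105 × 70,410 = 7,393.05 kg.
Burnout mass m_f = stage dry + payload = 7,393.05 + 2,490 = 9,883.05 kg.
Δv = v_e · ln(72,900/9,883.05) = 3040.0 × ln(7.376) = 3040.0 × 1.9983 ≈ 6075 m/s.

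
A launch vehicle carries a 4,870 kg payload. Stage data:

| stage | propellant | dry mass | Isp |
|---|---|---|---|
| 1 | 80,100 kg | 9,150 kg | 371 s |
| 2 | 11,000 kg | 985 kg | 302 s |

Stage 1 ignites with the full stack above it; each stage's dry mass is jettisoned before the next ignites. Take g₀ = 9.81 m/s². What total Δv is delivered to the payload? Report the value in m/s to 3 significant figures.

Ignition mass of stage 1 = 80,100+9,150 + 11,000+985 + 4,870 = 106,105 kg.
Stage 1: m₀ = 106,105 kg, m_f = 106,105 − 80,100 = 26,005 kg; Δv = 371×9.81×ln(4.08) = 3639.5×1.4061 ≈ 5118 m/s.
Stage 2: m₀ = 16,855 kg, m_f = 16,855 − 11,000 = 5,855 kg; Δv = 302×9.81×ln(2.879) = 2962.6×1.0574 ≈ 3133 m/s.
Total Δv = 5118 + 3133 = 8251 m/s.

Δv ≈ 8250 m/s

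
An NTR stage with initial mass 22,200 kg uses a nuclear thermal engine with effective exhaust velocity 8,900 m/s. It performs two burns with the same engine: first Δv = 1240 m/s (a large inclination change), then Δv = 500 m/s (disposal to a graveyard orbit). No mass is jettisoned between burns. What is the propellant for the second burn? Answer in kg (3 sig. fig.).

After the first burn: m = 22200 × exp(−1240/8900.0) = 22200 × 0.86994 = 19,312.7 kg.
After the second burn: m = 19,312.7 × exp(−500/8900.0) = 19,312.7 × 0.94537 = 18,257.6 kg.
Second-burn propellant = 19,312.7 − 18,257.6 = 1,055.1 kg.

propellant for the second burn ≈ 1060 kg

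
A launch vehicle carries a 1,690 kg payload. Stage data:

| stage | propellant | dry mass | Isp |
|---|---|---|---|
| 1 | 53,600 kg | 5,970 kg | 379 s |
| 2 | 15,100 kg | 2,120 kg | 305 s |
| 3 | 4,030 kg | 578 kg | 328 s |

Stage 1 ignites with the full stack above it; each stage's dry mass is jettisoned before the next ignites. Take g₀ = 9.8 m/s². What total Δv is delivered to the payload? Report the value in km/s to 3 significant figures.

Δv ≈ 10.2 km/s

Ignition mass of stage 1 = 53,600+5,970 + 15,100+2,120 + 4,030+578 + 1,690 = 83,088 kg.
Stage 1: m₀ = 83,088 kg, m_f = 83,088 − 53,600 = 29,488 kg; Δv = 379×9.8×ln(2.818) = 3714.2×1.0359 ≈ 3848 m/s.
Stage 2: m₀ = 23,518 kg, m_f = 23,518 − 15,100 = 8,418 kg; Δv = 305×9.8×ln(2.794) = 2989.0×1.0274 ≈ 3071 m/s.
Stage 3: m₀ = 6,298 kg, m_f = 6,298 − 4,030 = 2,268 kg; Δv = 328×9.8×ln(2.777) = 3214.4×1.0213 ≈ 3283 m/s.
Total Δv = 3848 + 3071 + 3283 = 10202 m/s.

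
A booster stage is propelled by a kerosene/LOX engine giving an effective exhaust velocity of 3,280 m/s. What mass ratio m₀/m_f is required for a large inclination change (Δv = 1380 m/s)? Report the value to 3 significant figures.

Rocket equation: m₀/m_f = exp(Δv / v_e) = exp(1380 / 3280.0) = exp(0.4207) = 1.5231.

mass ratio ≈ 1.52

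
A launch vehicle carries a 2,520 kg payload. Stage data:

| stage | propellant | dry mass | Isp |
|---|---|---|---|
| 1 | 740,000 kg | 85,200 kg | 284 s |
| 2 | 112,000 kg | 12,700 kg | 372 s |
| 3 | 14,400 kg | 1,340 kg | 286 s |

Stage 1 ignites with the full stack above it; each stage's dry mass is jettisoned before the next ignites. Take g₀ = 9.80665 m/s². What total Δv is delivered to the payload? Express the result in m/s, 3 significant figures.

Ignition mass of stage 1 = 740,000+85,200 + 112,000+12,700 + 14,400+1,340 + 2,520 = 968,160 kg.
Stage 1: m₀ = 968,160 kg, m_f = 968,160 − 740,000 = 228,160 kg; Δv = 284×9.80665×ln(4.243) = 2785.1×1.4454 ≈ 4025 m/s.
Stage 2: m₀ = 142,960 kg, m_f = 142,960 − 112,000 = 30,960 kg; Δv = 372×9.80665×ln(4.618) = 3648.1×1.5299 ≈ 5581 m/s.
Stage 3: m₀ = 18,260 kg, m_f = 18,260 − 14,400 = 3,860 kg; Δv = 286×9.80665×ln(4.731) = 2804.7×1.5540 ≈ 4359 m/s.
Total Δv = 4025 + 5581 + 4359 = 13965 m/s.

Δv ≈ 14000 m/s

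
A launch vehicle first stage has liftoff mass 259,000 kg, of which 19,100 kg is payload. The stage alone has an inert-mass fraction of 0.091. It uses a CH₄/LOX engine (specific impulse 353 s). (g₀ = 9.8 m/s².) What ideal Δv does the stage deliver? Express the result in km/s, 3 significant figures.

Δv ≈ 6.38 km/s

Stage wet mass = m₀ − payload = 259,000 − 19,100 = 239,900 kg.
Stage dry mass = ε × stage wet mass = 0.091 × 239,900 = 21,830.9 kg.
Burnout mass m_f = stage dry + payload = 21,830.9 + 19,100 = 40,930.9 kg.
v_e = Isp · g₀ = 353 × 9.8 = 3459.4 m/s.
Using Δv = v_e ln(m₀/m_f): Δv = v_e · ln(259,000/40,930.9) = 3459.4 × ln(6.328) = 3459.4 × 1.8449 ≈ 6382 m/s.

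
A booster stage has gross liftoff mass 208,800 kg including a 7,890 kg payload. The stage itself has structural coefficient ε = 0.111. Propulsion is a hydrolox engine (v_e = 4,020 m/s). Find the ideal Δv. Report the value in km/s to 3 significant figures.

Stage wet mass = m₀ − payload = 208,800 − 7,890 = 200,910 kg.
Stage dry mass = ε × stage wet mass = 0.111 × 200,910 = 22,301 kg.
Burnout mass m_f = stage dry + payload = 22,301 + 7,890 = 30,191 kg.
Using Δv = v_e ln(m₀/m_f): Δv = v_e · ln(208,800/30,191) = 4020.0 × ln(6.916) = 4020.0 × 1.9338 ≈ 7774 m/s.

Δv ≈ 7.77 km/s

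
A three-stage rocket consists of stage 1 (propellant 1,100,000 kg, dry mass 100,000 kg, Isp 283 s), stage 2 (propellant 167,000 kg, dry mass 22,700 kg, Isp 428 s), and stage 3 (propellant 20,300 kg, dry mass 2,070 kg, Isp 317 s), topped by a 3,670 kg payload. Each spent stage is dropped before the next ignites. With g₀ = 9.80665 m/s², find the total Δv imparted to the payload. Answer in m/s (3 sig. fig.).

Δv ≈ 15100 m/s

Ignition mass of stage 1 = 1,100,000+100,000 + 167,000+22,700 + 20,300+2,070 + 3,670 = 1,415,740 kg.
Stage 1: m₀ = 1,415,740 kg, m_f = 1,415,740 − 1,100,000 = 315,740 kg; Δv = 283×9.80665×ln(4.484) = 2775.3×1.5005 ≈ 4164 m/s.
Stage 2: m₀ = 215,740 kg, m_f = 215,740 − 167,000 = 48,740 kg; Δv = 428×9.80665×ln(4.426) = 4197.2×1.4876 ≈ 6244 m/s.
Stage 3: m₀ = 26,040 kg, m_f = 26,040 − 20,300 = 5,740 kg; Δv = 317×9.80665×ln(4.537) = 3108.7×1.5122 ≈ 4701 m/s.
Total Δv = 4164 + 6244 + 4701 = 15109 m/s.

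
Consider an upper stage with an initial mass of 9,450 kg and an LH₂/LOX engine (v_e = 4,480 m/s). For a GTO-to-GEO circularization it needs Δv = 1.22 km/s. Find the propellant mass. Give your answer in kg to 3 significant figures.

By the Tsiolkovsky rocket equation, m₀/m_f = exp(Δv / v_e) = exp(1220 / 4480.0) = exp(0.2723) = 1.3130.
m_f = 9,450 / 1.3130 = 7,197.26 kg, so propellant = m₀ − m_f = 9,450 − 7,197.26 = 2,252.74 kg.

propellant mass ≈ 2250 kg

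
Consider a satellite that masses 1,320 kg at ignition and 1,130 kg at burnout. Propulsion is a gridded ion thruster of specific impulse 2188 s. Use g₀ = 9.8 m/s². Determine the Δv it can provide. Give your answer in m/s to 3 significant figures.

v_e = Isp · g₀ = 2188 × 9.8 = 21442.4 m/s.
Δv = v_e · ln(m₀/m_f) = 21442.4 × ln(1.168) = 21442.4 × 0.1554 ≈ 3332.5 m/s.

Δv ≈ 3330 m/s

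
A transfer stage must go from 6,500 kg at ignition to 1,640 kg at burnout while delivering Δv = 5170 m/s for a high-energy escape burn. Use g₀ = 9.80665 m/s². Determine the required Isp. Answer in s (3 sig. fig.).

ln(m₀/m_f) = ln(6500/1640) = ln(3.963) = 1.3771.
v_e = Δv / ln(m₀/m_f) = 5170 / 1.3771 = 3754.3 m/s.
Isp = v_e / g₀ = 3754.3 / 9.80665 = 382.8 s.

Isp ≈ 383 s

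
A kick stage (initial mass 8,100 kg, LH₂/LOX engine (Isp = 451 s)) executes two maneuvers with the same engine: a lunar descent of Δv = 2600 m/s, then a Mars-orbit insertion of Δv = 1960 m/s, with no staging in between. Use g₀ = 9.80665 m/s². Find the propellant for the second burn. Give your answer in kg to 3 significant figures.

v_e = Isp · g₀ = 451 × 9.80665 = 4422.8 m/s.
After the first burn: m = 8100 × exp(−2600/4422.8) = 8100 × 0.55551 = 4,499.63 kg.
After the second burn: m = 4,499.63 × exp(−1960/4422.8) = 4,499.63 × 0.64201 = 2,888.81 kg.
Second-burn propellant = 4,499.63 − 2,888.81 = 1,610.82 kg.

propellant for the second burn ≈ 1610 kg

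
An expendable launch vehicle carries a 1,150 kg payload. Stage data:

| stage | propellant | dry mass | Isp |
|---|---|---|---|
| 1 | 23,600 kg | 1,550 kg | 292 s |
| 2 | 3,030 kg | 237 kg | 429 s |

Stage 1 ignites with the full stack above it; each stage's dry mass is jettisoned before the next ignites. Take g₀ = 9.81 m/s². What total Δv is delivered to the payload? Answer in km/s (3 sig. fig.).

Ignition mass of stage 1 = 23,600+1,550 + 3,030+237 + 1,150 = 29,567 kg.
Stage 1: m₀ = 29,567 kg, m_f = 29,567 − 23,600 = 5,967 kg; Δv = 292×9.81×ln(4.955) = 2864.5×1.6004 ≈ 4584 m/s.
Stage 2: m₀ = 4,417 kg, m_f = 4,417 − 3,030 = 1,387 kg; Δv = 429×9.81×ln(3.185) = 4208.5×1.1583 ≈ 4875 m/s.
Total Δv = 4584 + 4875 = 9459 m/s.

Δv ≈ 9.46 km/s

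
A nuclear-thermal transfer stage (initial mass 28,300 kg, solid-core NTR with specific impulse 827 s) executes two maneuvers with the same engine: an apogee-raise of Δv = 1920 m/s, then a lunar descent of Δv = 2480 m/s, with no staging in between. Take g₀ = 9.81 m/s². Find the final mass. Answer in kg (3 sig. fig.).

v_e = Isp · g₀ = 827 × 9.81 = 8112.9 m/s.
After the first burn: m = 28300 × exp(−1920/8112.9) = 28300 × 0.78926 = 22,336.1 kg.
After the second burn: m = 22,336.1 × exp(−2480/8112.9) = 22,336.1 × 0.73662 = 16,453.2 kg.

final mass ≈ 16500 kg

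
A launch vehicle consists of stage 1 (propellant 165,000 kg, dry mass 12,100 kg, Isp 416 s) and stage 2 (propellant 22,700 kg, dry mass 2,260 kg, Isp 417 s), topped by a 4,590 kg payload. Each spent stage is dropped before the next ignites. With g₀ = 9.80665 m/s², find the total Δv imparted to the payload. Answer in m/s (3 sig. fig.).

Δv ≈ 12500 m/s

Ignition mass of stage 1 = 165,000+12,100 + 22,700+2,260 + 4,590 = 206,650 kg.
Stage 1: m₀ = 206,650 kg, m_f = 206,650 − 165,000 = 41,650 kg; Δv = 416×9.80665×ln(4.962) = 4079.6×1.6017 ≈ 6534 m/s.
Stage 2: m₀ = 29,550 kg, m_f = 29,550 − 22,700 = 6,850 kg; Δv = 417×9.80665×ln(4.314) = 4089.4×1.4618 ≈ 5978 m/s.
Total Δv = 6534 + 5978 = 12512 m/s.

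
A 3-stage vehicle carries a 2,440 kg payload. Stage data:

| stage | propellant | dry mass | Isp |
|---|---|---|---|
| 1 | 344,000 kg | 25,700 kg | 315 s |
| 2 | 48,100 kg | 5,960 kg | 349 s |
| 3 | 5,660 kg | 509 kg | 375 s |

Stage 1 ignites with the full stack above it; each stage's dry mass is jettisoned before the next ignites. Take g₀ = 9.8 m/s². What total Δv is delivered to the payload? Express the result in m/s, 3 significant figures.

Ignition mass of stage 1 = 344,000+25,700 + 48,100+5,960 + 5,660+509 + 2,440 = 432,369 kg.
Stage 1: m₀ = 432,369 kg, m_f = 432,369 − 344,000 = 88,369 kg; Δv = 315×9.8×ln(4.893) = 3087.0×1.5878 ≈ 4901 m/s.
Stage 2: m₀ = 62,669 kg, m_f = 62,669 − 48,100 = 14,569 kg; Δv = 349×9.8×ln(4.302) = 3420.2×1.4590 ≈ 4990 m/s.
Stage 3: m₀ = 8,609 kg, m_f = 8,609 − 5,660 = 2,949 kg; Δv = 375×9.8×ln(2.919) = 3675.0×1.0713 ≈ 3937 m/s.
Total Δv = 4901 + 4990 + 3937 = 13828 m/s.

Δv ≈ 13800 m/s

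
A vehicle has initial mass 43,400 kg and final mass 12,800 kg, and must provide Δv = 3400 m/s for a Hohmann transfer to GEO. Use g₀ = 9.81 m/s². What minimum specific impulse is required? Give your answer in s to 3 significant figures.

Isp ≈ 284 s

ln(m₀/m_f) = ln(43400/12800) = ln(3.391) = 1.2210.
v_e = Δv / ln(m₀/m_f) = 3400 / 1.2210 = 2784.6 m/s.
Isp = v_e / g₀ = 2784.6 / 9.81 = 283.9 s.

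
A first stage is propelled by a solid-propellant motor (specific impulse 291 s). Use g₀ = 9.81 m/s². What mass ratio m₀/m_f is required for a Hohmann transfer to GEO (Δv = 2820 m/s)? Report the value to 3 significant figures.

v_e = Isp · g₀ = 291 × 9.81 = 2854.7 m/s.
Rocket equation: m₀/m_f = exp(Δv / v_e) = exp(2820 / 2854.7) = exp(0.9878) = 2.6854.

mass ratio ≈ 2.69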